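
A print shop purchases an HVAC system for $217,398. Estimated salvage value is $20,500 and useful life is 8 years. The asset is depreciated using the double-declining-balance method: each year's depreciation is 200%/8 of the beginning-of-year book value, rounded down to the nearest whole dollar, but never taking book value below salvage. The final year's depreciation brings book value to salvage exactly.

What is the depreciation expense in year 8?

Depreciable base = $217,398 − $20,500 = $196,898.
Year 1: ⌊$217,398 × 200%/8⌋ = $54,349. Book value $163,049.
Year 2: ⌊$163,049 × 200%/8⌋ = $40,762. Book value $122,287.
Year 3: ⌊$122,287 × 200%/8⌋ = $30,571. Book value $91,716.
Year 4: ⌊$91,716 × 200%/8⌋ = $22,929. Book value $68,787.
Year 5: ⌊$68,787 × 200%/8⌋ = $17,196. Book value $51,591.
Year 6: ⌊$51,591 × 200%/8⌋ = $12,897. Book value $38,694.
Year 7: ⌊$38,694 × 200%/8⌋ = $9,673. Book value $29,021.
Year 8 (final): $29,021 − $20,500 = $8,521. Book value $20,500.

$8,521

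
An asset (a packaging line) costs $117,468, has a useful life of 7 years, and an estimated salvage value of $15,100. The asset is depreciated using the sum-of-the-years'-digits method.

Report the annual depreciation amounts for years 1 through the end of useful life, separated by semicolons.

$25,592; $21,936; $18,280; $14,624; $10,968; $7,312; $3,656

Depreciable base = $117,468 − $15,100 = $102,368.
Sum of the years' digits = 7+6+5+4+3+2+1 = 28.
Year 1: $102,368 × 7/28 = $25,592. Book value $91,876.
Year 2: $102,368 × 6/28 = $21,936. Book value $69,940.
Year 3: $102,368 × 5/28 = $18,280. Book value $51,660.
Year 4: $102,368 × 4/28 = $14,624. Book value $37,036.
Year 5: $102,368 × 3/28 = $10,968. Book value $26,068.
Year 6: $102,368 × 2/28 = $7,312. Book value $18,756.
Year 7: $102,368 × 1/28 = $3,656. Book value $15,100.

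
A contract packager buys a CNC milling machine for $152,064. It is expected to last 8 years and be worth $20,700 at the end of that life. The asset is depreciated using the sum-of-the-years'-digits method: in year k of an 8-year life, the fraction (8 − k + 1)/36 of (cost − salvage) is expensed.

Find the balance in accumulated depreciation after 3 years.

Depreciable base = $152,064 − $20,700 = $131,364.
Sum of the years' digits = 8+7+6+5+4+3+2+1 = 36.
Year 1: $131,364 × 8/36 = $29,192. Book value $122,872.
Year 2: $131,364 × 7/36 = $25,543. Book value $97,329.
Year 3: $131,364 × 6/36 = $21,894. Book value $75,435.
Accumulated through year 3 = $152,064 − $75,435 = $76,629.

$76,629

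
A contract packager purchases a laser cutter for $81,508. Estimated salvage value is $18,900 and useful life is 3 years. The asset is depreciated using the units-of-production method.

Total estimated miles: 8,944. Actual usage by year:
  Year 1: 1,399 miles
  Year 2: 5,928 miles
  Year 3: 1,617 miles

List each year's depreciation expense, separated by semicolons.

$9,793; $41,496; $11,319

Depreciable base = $81,508 − $18,900 = $62,608.
Rate = $62,608 / 8,944 miles = $7 per mile.
Year 1: 1,399 × $7 = $9,793. Book value $71,715.
Year 2: 5,928 × $7 = $41,496. Book value $30,219.
Year 3: 1,617 × $7 = $11,319. Book value $18,900.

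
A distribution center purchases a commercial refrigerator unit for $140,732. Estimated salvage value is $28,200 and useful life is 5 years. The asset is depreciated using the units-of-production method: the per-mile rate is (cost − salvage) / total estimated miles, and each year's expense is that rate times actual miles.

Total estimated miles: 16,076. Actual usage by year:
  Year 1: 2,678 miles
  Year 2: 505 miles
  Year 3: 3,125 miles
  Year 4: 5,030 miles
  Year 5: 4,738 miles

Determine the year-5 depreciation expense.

Depreciable base = $140,732 − $28,200 = $112,532.
Rate = $112,532 / 16,076 miles = $7 per mile.
Year 1: 2,678 × $7 = $18,746. Book value $121,986.
Year 2: 505 × $7 = $3,535. Book value $118,451.
Year 3: 3,125 × $7 = $21,875. Book value $96,576.
Year 4: 5,030 × $7 = $35,210. Book value $61,366.
Year 5: 4,738 × $7 = $33,166. Book value $28,200.

$33,166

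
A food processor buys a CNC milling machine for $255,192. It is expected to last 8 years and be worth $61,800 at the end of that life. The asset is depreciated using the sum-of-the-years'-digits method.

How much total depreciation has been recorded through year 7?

$188,020

Depreciable base = $255,192 − $61,800 = $193,392.
Sum of the years' digits = 8+7+6+5+4+3+2+1 = 36.
Year 1: $193,392 × 8/36 = $42,976. Book value $212,216.
Year 2: $193,392 × 7/36 = $37,604. Book value $174,612.
Year 3: $193,392 × 6/36 = $32,232. Book value $142,380.
Year 4: $193,392 × 5/36 = $26,860. Book value $115,520.
Year 5: $193,392 × 4/36 = $21,488. Book value $94,032.
Year 6: $193,392 × 3/36 = $16,116. Book value $77,916.
Year 7: $193,392 × 2/36 = $10,744. Book value $67,172.
Accumulated through year 7 = $255,192 − $67,172 = $188,020.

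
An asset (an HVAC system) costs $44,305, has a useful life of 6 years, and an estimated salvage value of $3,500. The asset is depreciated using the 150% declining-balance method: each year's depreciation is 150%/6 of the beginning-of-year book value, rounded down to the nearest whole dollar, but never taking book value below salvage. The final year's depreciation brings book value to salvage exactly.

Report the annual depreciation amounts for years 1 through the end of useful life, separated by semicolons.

$11,076; $8,307; $6,230; $4,673; $3,504; $7,015

Depreciable base = $44,305 − $3,500 = $40,805.
Year 1: ⌊$44,305 × 150%/6⌋ = $11,076. Book value $33,229.
Year 2: ⌊$33,229 × 150%/6⌋ = $8,307. Book value $24,922.
Year 3: ⌊$24,922 × 150%/6⌋ = $6,230. Book value $18,692.
Year 4: ⌊$18,692 × 150%/6⌋ = $4,673. Book value $14,019.
Year 5: ⌊$14,019 × 150%/6⌋ = $3,504. Book value $10,515.
Year 6 (final): $10,515 − $3,500 = $7,015. Book value $3,500.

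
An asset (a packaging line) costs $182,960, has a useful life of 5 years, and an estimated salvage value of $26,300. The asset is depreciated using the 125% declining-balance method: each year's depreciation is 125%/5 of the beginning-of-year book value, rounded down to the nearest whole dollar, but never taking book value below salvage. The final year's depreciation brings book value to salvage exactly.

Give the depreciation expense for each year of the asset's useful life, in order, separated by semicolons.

Depreciable base = $182,960 − $26,300 = $156,660.
Year 1: ⌊$182,960 × 125%/5⌋ = $45,740. Book value $137,220.
Year 2: ⌊$137,220 × 125%/5⌋ = $34,305. Book value $102,915.
Year 3: ⌊$102,915 × 125%/5⌋ = $25,728. Book value $77,187.
Year 4: ⌊$77,187 × 125%/5⌋ = $19,296. Book value $57,891.
Year 5 (final): $57,891 − $26,300 = $31,591. Book value $26,300.

$45,740; $34,305; $25,728; $19,296; $31,591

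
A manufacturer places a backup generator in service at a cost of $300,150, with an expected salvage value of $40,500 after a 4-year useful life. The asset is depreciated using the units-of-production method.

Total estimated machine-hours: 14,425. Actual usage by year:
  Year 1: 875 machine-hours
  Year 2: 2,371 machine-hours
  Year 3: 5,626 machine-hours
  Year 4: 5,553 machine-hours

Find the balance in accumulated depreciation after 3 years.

$159,696

Depreciable base = $300,150 − $40,500 = $259,650.
Rate = $259,650 / 14,425 machine-hours = $18 per machine-hour.
Year 1: 875 × $18 = $15,750. Book value $284,400.
Year 2: 2,371 × $18 = $42,678. Book value $241,722.
Year 3: 5,626 × $18 = $101,268. Book value $140,454.
Accumulated through year 3 = $300,150 − $140,454 = $159,696.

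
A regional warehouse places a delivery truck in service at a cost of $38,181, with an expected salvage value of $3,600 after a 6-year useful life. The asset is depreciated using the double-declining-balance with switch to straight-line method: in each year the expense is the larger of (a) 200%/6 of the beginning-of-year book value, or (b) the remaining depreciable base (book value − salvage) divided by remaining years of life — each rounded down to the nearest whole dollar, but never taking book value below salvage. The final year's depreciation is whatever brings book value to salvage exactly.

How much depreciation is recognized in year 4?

Depreciable base = $38,181 − $3,600 = $34,581.
Year 1: DB = ⌊$38,181 × 200%/6⌋ = $12,727; SL = ⌊$34,581/6⌋ = $5,763 → take DB $12,727. Book value $25,454.
Year 2: DB = ⌊$25,454 × 200%/6⌋ = $8,484; SL = ⌊$21,854/5⌋ = $4,370 → take DB $8,484. Book value $16,970.
Year 3: DB = ⌊$16,970 × 200%/6⌋ = $5,656; SL = ⌊$13,370/4⌋ = $3,342 → take DB $5,656. Book value $11,314.
Year 4: DB = ⌊$11,314 × 200%/6⌋ = $3,771; SL = ⌊$7,714/3⌋ = $2,571 → take DB $3,771. Book value $7,543.

$3,771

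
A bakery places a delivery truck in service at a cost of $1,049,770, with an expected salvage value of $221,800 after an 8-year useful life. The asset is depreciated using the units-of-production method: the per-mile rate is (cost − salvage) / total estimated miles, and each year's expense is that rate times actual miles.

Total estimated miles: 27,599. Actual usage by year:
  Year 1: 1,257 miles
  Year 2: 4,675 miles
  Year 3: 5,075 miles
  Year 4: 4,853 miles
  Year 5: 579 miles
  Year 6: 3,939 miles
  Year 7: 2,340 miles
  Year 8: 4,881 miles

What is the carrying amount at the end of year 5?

$556,600

Depreciable base = $1,049,770 − $221,800 = $827,970.
Rate = $827,970 / 27,599 miles = $30 per mile.
Year 1: 1,257 × $30 = $37,710. Book value $1,012,060.
Year 2: 4,675 × $30 = $140,250. Book value $871,810.
Year 3: 5,075 × $30 = $152,250. Book value $719,560.
Year 4: 4,853 × $30 = $145,590. Book value $573,970.
Year 5: 579 × $30 = $17,370. Book value $556,600.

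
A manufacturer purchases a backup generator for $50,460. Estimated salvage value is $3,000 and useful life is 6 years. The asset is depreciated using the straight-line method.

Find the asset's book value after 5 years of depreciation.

Depreciable base = $50,460 − $3,000 = $47,460.
Annual expense = $47,460 / 6 = $7,910.
End of year 1: book value $42,550.
End of year 2: book value $34,640.
End of year 3: book value $26,730.
End of year 4: book value $18,820.
End of year 5: book value $10,910.

$10,910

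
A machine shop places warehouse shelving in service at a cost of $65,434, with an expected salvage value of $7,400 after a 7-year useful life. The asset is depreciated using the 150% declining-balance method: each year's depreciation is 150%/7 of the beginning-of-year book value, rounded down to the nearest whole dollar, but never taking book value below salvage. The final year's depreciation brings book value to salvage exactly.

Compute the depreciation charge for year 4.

Depreciable base = $65,434 − $7,400 = $58,034.
Year 1: ⌊$65,434 × 150%/7⌋ = $14,021. Book value $51,413.
Year 2: ⌊$51,413 × 150%/7⌋ = $11,017. Book value $40,396.
Year 3: ⌊$40,396 × 150%/7⌋ = $8,656. Book value $31,740.
Year 4: ⌊$31,740 × 150%/7⌋ = $6,801. Book value $24,939.

$6,801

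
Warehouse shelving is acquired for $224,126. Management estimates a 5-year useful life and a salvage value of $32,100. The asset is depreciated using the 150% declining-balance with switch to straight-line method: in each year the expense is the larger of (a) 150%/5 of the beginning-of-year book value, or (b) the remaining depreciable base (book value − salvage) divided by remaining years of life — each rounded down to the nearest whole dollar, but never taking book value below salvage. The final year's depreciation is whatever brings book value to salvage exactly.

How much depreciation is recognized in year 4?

Depreciable base = $224,126 − $32,100 = $192,026.
Year 1: DB = ⌊$224,126 × 150%/5⌋ = $67,237; SL = ⌊$192,026/5⌋ = $38,405 → take DB $67,237. Book value $156,889.
Year 2: DB = ⌊$156,889 × 150%/5⌋ = $47,066; SL = ⌊$124,789/4⌋ = $31,197 → take DB $47,066. Book value $109,823.
Year 3: DB = ⌊$109,823 × 150%/5⌋ = $32,946; SL = ⌊$77,723/3⌋ = $25,907 → take DB $32,946. Book value $76,877.
Year 4: DB = ⌊$76,877 × 150%/5⌋ = $23,063; SL = ⌊$44,777/2⌋ = $22,388 → take DB $23,063. Book value $53,814.

$23,063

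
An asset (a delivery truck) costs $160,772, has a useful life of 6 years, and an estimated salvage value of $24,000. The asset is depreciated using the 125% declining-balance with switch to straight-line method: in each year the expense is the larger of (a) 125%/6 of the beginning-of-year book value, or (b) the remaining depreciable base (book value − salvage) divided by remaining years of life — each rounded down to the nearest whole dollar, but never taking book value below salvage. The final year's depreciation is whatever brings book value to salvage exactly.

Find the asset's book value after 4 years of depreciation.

Depreciable base = $160,772 − $24,000 = $136,772.
Year 1: DB = ⌊$160,772 × 125%/6⌋ = $33,494; SL = ⌊$136,772/6⌋ = $22,795 → take DB $33,494. Book value $127,278.
Year 2: DB = ⌊$127,278 × 125%/6⌋ = $26,516; SL = ⌊$103,278/5⌋ = $20,655 → take DB $26,516. Book value $100,762.
Year 3: DB = ⌊$100,762 × 125%/6⌋ = $20,992; SL = ⌊$76,762/4⌋ = $19,190 → take DB $20,992. Book value $79,770.
Year 4: DB = ⌊$79,770 × 125%/6⌋ = $16,618; SL = ⌊$55,770/3⌋ = $18,590 → take SL $18,590. Book value $61,180.

$61,180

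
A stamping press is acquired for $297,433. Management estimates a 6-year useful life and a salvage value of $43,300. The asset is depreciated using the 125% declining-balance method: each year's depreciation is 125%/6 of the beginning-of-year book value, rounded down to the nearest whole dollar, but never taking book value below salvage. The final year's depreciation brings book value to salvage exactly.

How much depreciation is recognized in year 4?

$30,745

Depreciable base = $297,433 − $43,300 = $254,133.
Year 1: ⌊$297,433 × 125%/6⌋ = $61,965. Book value $235,468.
Year 2: ⌊$235,468 × 125%/6⌋ = $49,055. Book value $186,413.
Year 3: ⌊$186,413 × 125%/6⌋ = $38,836. Book value $147,577.
Year 4: ⌊$147,577 × 125%/6⌋ = $30,745. Book value $116,832.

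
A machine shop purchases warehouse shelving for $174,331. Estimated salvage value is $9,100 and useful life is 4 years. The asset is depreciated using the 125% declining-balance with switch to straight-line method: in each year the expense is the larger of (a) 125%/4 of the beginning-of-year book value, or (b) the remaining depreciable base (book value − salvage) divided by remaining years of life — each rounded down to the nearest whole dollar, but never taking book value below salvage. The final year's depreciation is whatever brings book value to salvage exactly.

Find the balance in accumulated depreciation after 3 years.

$128,581

Depreciable base = $174,331 − $9,100 = $165,231.
Year 1: DB = ⌊$174,331 × 125%/4⌋ = $54,478; SL = ⌊$165,231/4⌋ = $41,307 → take DB $54,478. Book value $119,853.
Year 2: DB = ⌊$119,853 × 125%/4⌋ = $37,454; SL = ⌊$110,753/3⌋ = $36,917 → take DB $37,454. Book value $82,399.
Year 3: DB = ⌊$82,399 × 125%/4⌋ = $25,749; SL = ⌊$73,299/2⌋ = $36,649 → take SL $36,649. Book value $45,750.
Accumulated through year 3 = $174,331 − $45,750 = $128,581.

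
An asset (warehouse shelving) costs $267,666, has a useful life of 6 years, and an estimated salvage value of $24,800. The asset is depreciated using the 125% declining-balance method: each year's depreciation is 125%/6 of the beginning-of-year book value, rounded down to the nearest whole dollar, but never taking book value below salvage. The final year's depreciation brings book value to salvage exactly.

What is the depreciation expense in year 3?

Depreciable base = $267,666 − $24,800 = $242,866.
Year 1: ⌊$267,666 × 125%/6⌋ = $55,763. Book value $211,903.
Year 2: ⌊$211,903 × 125%/6⌋ = $44,146. Book value $167,757.
Year 3: ⌊$167,757 × 125%/6⌋ = $34,949. Book value $132,808.

$34,949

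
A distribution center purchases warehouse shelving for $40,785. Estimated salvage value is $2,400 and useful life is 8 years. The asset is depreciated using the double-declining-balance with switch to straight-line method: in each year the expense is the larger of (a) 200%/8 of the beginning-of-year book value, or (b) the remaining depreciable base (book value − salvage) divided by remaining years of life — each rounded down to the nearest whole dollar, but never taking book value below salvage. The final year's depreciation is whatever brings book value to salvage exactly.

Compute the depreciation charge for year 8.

$2,427

Depreciable base = $40,785 − $2,400 = $38,385.
Year 1: DB = ⌊$40,785 × 200%/8⌋ = $10,196; SL = ⌊$38,385/8⌋ = $4,798 → take DB $10,196. Book value $30,589.
Year 2: DB = ⌊$30,589 × 200%/8⌋ = $7,647; SL = ⌊$28,189/7⌋ = $4,027 → take DB $7,647. Book value $22,942.
Year 3: DB = ⌊$22,942 × 200%/8⌋ = $5,735; SL = ⌊$20,542/6⌋ = $3,423 → take DB $5,735. Book value $17,207.
Year 4: DB = ⌊$17,207 × 200%/8⌋ = $4,301; SL = ⌊$14,807/5⌋ = $2,961 → take DB $4,301. Book value $12,906.
Year 5: DB = ⌊$12,906 × 200%/8⌋ = $3,226; SL = ⌊$10,506/4⌋ = $2,626 → take DB $3,226. Book value $9,680.
Year 6: DB = ⌊$9,680 × 200%/8⌋ = $2,420; SL = ⌊$7,280/3⌋ = $2,426 → take SL $2,426. Book value $7,254.
Year 7: DB = ⌊$7,254 × 200%/8⌋ = $1,813; SL = ⌊$4,854/2⌋ = $2,427 → take SL $2,427. Book value $4,827.
Year 8 (final): $4,827 − $2,400 = $2,427. Book value $2,400.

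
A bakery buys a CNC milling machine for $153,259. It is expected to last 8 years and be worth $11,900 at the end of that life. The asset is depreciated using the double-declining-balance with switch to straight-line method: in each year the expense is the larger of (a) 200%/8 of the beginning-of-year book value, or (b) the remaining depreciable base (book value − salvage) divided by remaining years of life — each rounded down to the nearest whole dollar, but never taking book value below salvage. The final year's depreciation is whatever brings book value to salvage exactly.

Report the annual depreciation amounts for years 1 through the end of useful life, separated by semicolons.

Depreciable base = $153,259 − $11,900 = $141,359.
Year 1: DB = ⌊$153,259 × 200%/8⌋ = $38,314; SL = ⌊$141,359/8⌋ = $17,669 → take DB $38,314. Book value $114,945.
Year 2: DB = ⌊$114,945 × 200%/8⌋ = $28,736; SL = ⌊$103,045/7⌋ = $14,720 → take DB $28,736. Book value $86,209.
Year 3: DB = ⌊$86,209 × 200%/8⌋ = $21,552; SL = ⌊$74,309/6⌋ = $12,384 → take DB $21,552. Book value $64,657.
Year 4: DB = ⌊$64,657 × 200%/8⌋ = $16,164; SL = ⌊$52,757/5⌋ = $10,551 → take DB $16,164. Book value $48,493.
Year 5: DB = ⌊$48,493 × 200%/8⌋ = $12,123; SL = ⌊$36,593/4⌋ = $9,148 → take DB $12,123. Book value $36,370.
Year 6: DB = ⌊$36,370 × 200%/8⌋ = $9,092; SL = ⌊$24,470/3⌋ = $8,156 → take DB $9,092. Book value $27,278.
Year 7: DB = ⌊$27,278 × 200%/8⌋ = $6,819; SL = ⌊$15,378/2⌋ = $7,689 → take SL $7,689. Book value $19,589.
Year 8 (final): $19,589 − $11,900 = $7,689. Book value $11,900.

$38,314; $28,736; $21,552; $16,164; $12,123; $9,092; $7,689; $7,689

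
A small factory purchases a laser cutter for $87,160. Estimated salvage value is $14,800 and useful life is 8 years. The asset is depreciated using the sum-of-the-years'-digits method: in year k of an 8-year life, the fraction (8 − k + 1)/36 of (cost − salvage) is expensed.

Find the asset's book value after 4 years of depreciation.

Depreciable base = $87,160 − $14,800 = $72,360.
Sum of the years' digits = 8+7+6+5+4+3+2+1 = 36.
Year 1: $72,360 × 8/36 = $16,080. Book value $71,080.
Year 2: $72,360 × 7/36 = $14,070. Book value $57,010.
Year 3: $72,360 × 6/36 = $12,060. Book value $44,950.
Year 4: $72,360 × 5/36 = $10,050. Book value $34,900.

$34,900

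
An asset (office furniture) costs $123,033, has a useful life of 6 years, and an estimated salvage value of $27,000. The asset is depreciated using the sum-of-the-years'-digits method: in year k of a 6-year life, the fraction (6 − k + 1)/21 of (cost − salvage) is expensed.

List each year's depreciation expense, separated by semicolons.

$27,438; $22,865; $18,292; $13,719; $9,146; $4,573

Depreciable base = $123,033 − $27,000 = $96,033.
Sum of the years' digits = 6+5+4+3+2+1 = 21.
Year 1: $96,033 × 6/21 = $27,438. Book value $95,595.
Year 2: $96,033 × 5/21 = $22,865. Book value $72,730.
Year 3: $96,033 × 4/21 = $18,292. Book value $54,438.
Year 4: $96,033 × 3/21 = $13,719. Book value $40,719.
Year 5: $96,033 × 2/21 = $9,146. Book value $31,573.
Year 6: $96,033 × 1/21 = $4,573. Book value $27,000.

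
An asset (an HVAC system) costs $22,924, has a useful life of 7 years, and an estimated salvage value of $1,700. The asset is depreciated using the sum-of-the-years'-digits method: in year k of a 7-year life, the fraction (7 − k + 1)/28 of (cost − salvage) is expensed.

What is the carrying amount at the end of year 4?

Depreciable base = $22,924 − $1,700 = $21,224.
Sum of the years' digits = 7+6+5+4+3+2+1 = 28.
Year 1: $21,224 × 7/28 = $5,306. Book value $17,618.
Year 2: $21,224 × 6/28 = $4,548. Book value $13,070.
Year 3: $21,224 × 5/28 = $3,790. Book value $9,280.
Year 4: $21,224 × 4/28 = $3,032. Book value $6,248.

$6,248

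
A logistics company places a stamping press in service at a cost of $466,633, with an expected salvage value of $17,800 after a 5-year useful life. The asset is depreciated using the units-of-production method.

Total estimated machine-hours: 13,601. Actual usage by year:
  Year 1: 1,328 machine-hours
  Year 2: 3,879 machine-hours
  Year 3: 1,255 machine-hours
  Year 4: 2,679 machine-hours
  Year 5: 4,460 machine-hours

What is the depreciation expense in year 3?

Depreciable base = $466,633 − $17,800 = $448,833.
Rate = $448,833 / 13,601 machine-hours = $33 per machine-hour.
Year 1: 1,328 × $33 = $43,824. Book value $422,809.
Year 2: 3,879 × $33 = $128,007. Book value $294,802.
Year 3: 1,255 × $33 = $41,415. Book value $253,387.

$41,415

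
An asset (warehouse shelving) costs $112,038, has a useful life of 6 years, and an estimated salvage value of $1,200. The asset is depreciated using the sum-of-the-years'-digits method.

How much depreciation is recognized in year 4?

Depreciable base = $112,038 − $1,200 = $110,838.
Sum of the years' digits = 6+5+4+3+2+1 = 21.
Year 1: $110,838 × 6/21 = $31,668. Book value $80,370.
Year 2: $110,838 × 5/21 = $26,390. Book value $53,980.
Year 3: $110,838 × 4/21 = $21,112. Book value $32,868.
Year 4: $110,838 × 3/21 = $15,834. Book value $17,034.

$15,834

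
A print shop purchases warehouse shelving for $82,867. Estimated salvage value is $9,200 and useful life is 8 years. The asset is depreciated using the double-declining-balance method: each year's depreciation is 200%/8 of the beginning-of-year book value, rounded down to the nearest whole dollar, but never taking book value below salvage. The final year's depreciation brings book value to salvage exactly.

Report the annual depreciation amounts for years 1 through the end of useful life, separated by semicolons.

Depreciable base = $82,867 − $9,200 = $73,667.
Year 1: ⌊$82,867 × 200%/8⌋ = $20,716. Book value $62,151.
Year 2: ⌊$62,151 × 200%/8⌋ = $15,537. Book value $46,614.
Year 3: ⌊$46,614 × 200%/8⌋ = $11,653. Book value $34,961.
Year 4: ⌊$34,961 × 200%/8⌋ = $8,740. Book value $26,221.
Year 5: ⌊$26,221 × 200%/8⌋ = $6,555. Book value $19,666.
Year 6: ⌊$19,666 × 200%/8⌋ = $4,916. Book value $14,750.
Year 7: ⌊$14,750 × 200%/8⌋ = $3,687. Book value $11,063.
Year 8 (final): $11,063 − $9,200 = $1,863. Book value $9,200.

$20,716; $15,537; $11,653; $8,740; $6,555; $4,916; $3,687; $1,863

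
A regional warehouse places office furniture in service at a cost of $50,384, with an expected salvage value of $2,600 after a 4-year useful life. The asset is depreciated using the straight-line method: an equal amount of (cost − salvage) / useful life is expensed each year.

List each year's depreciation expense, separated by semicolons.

$11,946; $11,946; $11,946; $11,946

Depreciable base = $50,384 − $2,600 = $47,784.
Annual expense = $47,784 / 4 = $11,946.
End of year 1: book value $38,438.
End of year 2: book value $26,492.
End of year 3: book value $14,546.
End of year 4: book value $2,600.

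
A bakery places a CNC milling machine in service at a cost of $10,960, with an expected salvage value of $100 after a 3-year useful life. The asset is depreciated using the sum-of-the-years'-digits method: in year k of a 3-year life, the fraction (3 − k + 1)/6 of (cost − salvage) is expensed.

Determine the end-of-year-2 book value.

Depreciable base = $10,960 − $100 = $10,860.
Sum of the years' digits = 3+2+1 = 6.
Year 1: $10,860 × 3/6 = $5,430. Book value $5,530.
Year 2: $10,860 × 2/6 = $3,620. Book value $1,910.

$1,910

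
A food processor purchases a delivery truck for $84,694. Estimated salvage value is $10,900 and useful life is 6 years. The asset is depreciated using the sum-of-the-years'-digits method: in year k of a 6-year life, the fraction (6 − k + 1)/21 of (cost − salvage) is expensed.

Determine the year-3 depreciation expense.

Depreciable base = $84,694 − $10,900 = $73,794.
Sum of the years' digits = 6+5+4+3+2+1 = 21.
Year 1: $73,794 × 6/21 = $21,084. Book value $63,610.
Year 2: $73,794 × 5/21 = $17,570. Book value $46,040.
Year 3: $73,794 × 4/21 = $14,056. Book value $31,984.

$14,056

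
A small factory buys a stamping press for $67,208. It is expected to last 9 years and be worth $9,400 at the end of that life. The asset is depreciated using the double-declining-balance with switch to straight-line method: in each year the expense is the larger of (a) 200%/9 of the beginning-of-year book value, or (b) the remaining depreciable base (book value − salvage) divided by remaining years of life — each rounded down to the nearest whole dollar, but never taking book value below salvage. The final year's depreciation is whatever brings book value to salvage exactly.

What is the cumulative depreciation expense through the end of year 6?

$52,328

Depreciable base = $67,208 − $9,400 = $57,808.
Year 1: DB = ⌊$67,208 × 200%/9⌋ = $14,935; SL = ⌊$57,808/9⌋ = $6,423 → take DB $14,935. Book value $52,273.
Year 2: DB = ⌊$52,273 × 200%/9⌋ = $11,616; SL = ⌊$42,873/8⌋ = $5,359 → take DB $11,616. Book value $40,657.
Year 3: DB = ⌊$40,657 × 200%/9⌋ = $9,034; SL = ⌊$31,257/7⌋ = $4,465 → take DB $9,034. Book value $31,623.
Year 4: DB = ⌊$31,623 × 200%/9⌋ = $7,027; SL = ⌊$22,223/6⌋ = $3,703 → take DB $7,027. Book value $24,596.
Year 5: DB = ⌊$24,596 × 200%/9⌋ = $5,465; SL = ⌊$15,196/5⌋ = $3,039 → take DB $5,465. Book value $19,131.
Year 6: DB = ⌊$19,131 × 200%/9⌋ = $4,251; SL = ⌊$9,731/4⌋ = $2,432 → take DB $4,251. Book value $14,880.
Accumulated through year 6 = $67,208 − $14,880 = $52,328.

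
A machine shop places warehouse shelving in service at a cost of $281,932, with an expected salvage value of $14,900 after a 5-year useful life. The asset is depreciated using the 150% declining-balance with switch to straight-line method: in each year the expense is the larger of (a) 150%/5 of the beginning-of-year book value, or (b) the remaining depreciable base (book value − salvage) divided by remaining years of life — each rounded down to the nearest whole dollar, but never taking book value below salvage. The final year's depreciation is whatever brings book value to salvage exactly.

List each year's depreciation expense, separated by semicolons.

Depreciable base = $281,932 − $14,900 = $267,032.
Year 1: DB = ⌊$281,932 × 150%/5⌋ = $84,579; SL = ⌊$267,032/5⌋ = $53,406 → take DB $84,579. Book value $197,353.
Year 2: DB = ⌊$197,353 × 150%/5⌋ = $59,205; SL = ⌊$182,453/4⌋ = $45,613 → take DB $59,205. Book value $138,148.
Year 3: DB = ⌊$138,148 × 150%/5⌋ = $41,444; SL = ⌊$123,248/3⌋ = $41,082 → take DB $41,444. Book value $96,704.
Year 4: DB = ⌊$96,704 × 150%/5⌋ = $29,011; SL = ⌊$81,804/2⌋ = $40,902 → take SL $40,902. Book value $55,802.
Year 5 (final): $55,802 − $14,900 = $40,902. Book value $14,900.

$84,579; $59,205; $41,444; $40,902; $40,902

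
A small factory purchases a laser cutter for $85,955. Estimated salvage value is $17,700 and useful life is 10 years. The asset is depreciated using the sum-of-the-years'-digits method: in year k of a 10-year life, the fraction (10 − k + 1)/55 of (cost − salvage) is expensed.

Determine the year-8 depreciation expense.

$3,723

Depreciable base = $85,955 − $17,700 = $68,255.
Sum of the years' digits = 10+9+8+7+6+5+4+3+2+1 = 55.
Year 1: $68,255 × 10/55 = $12,410. Book value $73,545.
Year 2: $68,255 × 9/55 = $11,169. Book value $62,376.
Year 3: $68,255 × 8/55 = $9,928. Book value $52,448.
Year 4: $68,255 × 7/55 = $8,687. Book value $43,761.
Year 5: $68,255 × 6/55 = $7,446. Book value $36,315.
Year 6: $68,255 × 5/55 = $6,205. Book value $30,110.
Year 7: $68,255 × 4/55 = $4,964. Book value $25,146.
Year 8: $68,255 × 3/55 = $3,723. Book value $21,423.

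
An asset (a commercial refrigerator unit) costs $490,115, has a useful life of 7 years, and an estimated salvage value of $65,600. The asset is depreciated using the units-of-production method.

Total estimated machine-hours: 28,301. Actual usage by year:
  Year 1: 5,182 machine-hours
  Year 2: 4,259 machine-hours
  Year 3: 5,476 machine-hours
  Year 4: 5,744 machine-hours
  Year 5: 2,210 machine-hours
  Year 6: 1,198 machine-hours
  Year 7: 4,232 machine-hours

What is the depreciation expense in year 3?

$82,140

Depreciable base = $490,115 − $65,600 = $424,515.
Rate = $424,515 / 28,301 machine-hours = $15 per machine-hour.
Year 1: 5,182 × $15 = $77,730. Book value $412,385.
Year 2: 4,259 × $15 = $63,885. Book value $348,500.
Year 3: 5,476 × $15 = $82,140. Book value $266,360.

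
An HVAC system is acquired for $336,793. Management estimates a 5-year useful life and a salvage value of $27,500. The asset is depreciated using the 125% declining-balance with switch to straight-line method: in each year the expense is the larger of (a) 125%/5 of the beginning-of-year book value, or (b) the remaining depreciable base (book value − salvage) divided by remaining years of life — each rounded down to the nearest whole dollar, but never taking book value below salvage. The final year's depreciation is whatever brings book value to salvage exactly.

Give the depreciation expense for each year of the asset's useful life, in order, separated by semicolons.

Depreciable base = $336,793 − $27,500 = $309,293.
Year 1: DB = ⌊$336,793 × 125%/5⌋ = $84,198; SL = ⌊$309,293/5⌋ = $61,858 → take DB $84,198. Book value $252,595.
Year 2: DB = ⌊$252,595 × 125%/5⌋ = $63,148; SL = ⌊$225,095/4⌋ = $56,273 → take DB $63,148. Book value $189,447.
Year 3: DB = ⌊$189,447 × 125%/5⌋ = $47,361; SL = ⌊$161,947/3⌋ = $53,982 → take SL $53,982. Book value $135,465.
Year 4: DB = ⌊$135,465 × 125%/5⌋ = $33,866; SL = ⌊$107,965/2⌋ = $53,982 → take SL $53,982. Book value $81,483.
Year 5 (final): $81,483 − $27,500 = $53,983. Book value $27,500.

$84,198; $63,148; $53,982; $53,982; $53,983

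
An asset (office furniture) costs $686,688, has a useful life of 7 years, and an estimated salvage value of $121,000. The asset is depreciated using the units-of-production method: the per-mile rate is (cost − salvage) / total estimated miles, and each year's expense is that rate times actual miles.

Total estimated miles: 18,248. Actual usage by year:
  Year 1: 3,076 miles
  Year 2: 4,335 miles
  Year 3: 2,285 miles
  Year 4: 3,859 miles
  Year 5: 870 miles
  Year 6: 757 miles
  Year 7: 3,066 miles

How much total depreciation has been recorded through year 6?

$470,642

Depreciable base = $686,688 − $121,000 = $565,688.
Rate = $565,688 / 18,248 miles = $31 per mile.
Year 1: 3,076 × $31 = $95,356. Book value $591,332.
Year 2: 4,335 × $31 = $134,385. Book value $456,947.
Year 3: 2,285 × $31 = $70,835. Book value $386,112.
Year 4: 3,859 × $31 = $119,629. Book value $266,483.
Year 5: 870 × $31 = $26,970. Book value $239,513.
Year 6: 757 × $31 = $23,467. Book value $216,046.
Accumulated through year 6 = $686,688 − $216,046 = $470,642.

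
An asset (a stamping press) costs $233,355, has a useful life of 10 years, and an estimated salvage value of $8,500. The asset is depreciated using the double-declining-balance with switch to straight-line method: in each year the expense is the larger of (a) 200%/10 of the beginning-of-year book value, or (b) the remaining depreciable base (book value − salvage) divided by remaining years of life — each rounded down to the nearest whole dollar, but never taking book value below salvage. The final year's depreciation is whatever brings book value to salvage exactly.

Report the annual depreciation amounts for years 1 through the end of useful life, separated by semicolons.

$46,671; $37,336; $29,869; $23,895; $19,116; $15,293; $13,168; $13,169; $13,169; $13,169

Depreciable base = $233,355 − $8,500 = $224,855.
Year 1: DB = ⌊$233,355 × 200%/10⌋ = $46,671; SL = ⌊$224,855/10⌋ = $22,485 → take DB $46,671. Book value $186,684.
Year 2: DB = ⌊$186,684 × 200%/10⌋ = $37,336; SL = ⌊$178,184/9⌋ = $19,798 → take DB $37,336. Book value $149,348.
Year 3: DB = ⌊$149,348 × 200%/10⌋ = $29,869; SL = ⌊$140,848/8⌋ = $17,606 → take DB $29,869. Book value $119,479.
Year 4: DB = ⌊$119,479 × 200%/10⌋ = $23,895; SL = ⌊$110,979/7⌋ = $15,854 → take DB $23,895. Book value $95,584.
Year 5: DB = ⌊$95,584 × 200%/10⌋ = $19,116; SL = ⌊$87,084/6⌋ = $14,514 → take DB $19,116. Book value $76,468.
Year 6: DB = ⌊$76,468 × 200%/10⌋ = $15,293; SL = ⌊$67,968/5⌋ = $13,593 → take DB $15,293. Book value $61,175.
Year 7: DB = ⌊$61,175 × 200%/10⌋ = $12,235; SL = ⌊$52,675/4⌋ = $13,168 → take SL $13,168. Book value $48,007.
Year 8: DB = ⌊$48,007 × 200%/10⌋ = $9,601; SL = ⌊$39,507/3⌋ = $13,169 → take SL $13,169. Book value $34,838.
Year 9: DB = ⌊$34,838 × 200%/10⌋ = $6,967; SL = ⌊$26,338/2⌋ = $13,169 → take SL $13,169. Book value $21,669.
Year 10 (final): $21,669 − $8,500 = $13,169. Book value $8,500.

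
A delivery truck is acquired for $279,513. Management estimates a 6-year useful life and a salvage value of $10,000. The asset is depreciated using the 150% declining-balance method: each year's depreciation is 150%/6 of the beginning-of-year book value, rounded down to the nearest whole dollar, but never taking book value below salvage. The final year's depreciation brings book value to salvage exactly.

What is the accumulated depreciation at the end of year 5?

$213,182

Depreciable base = $279,513 − $10,000 = $269,513.
Year 1: ⌊$279,513 × 150%/6⌋ = $69,878. Book value $209,635.
Year 2: ⌊$209,635 × 150%/6⌋ = $52,408. Book value $157,227.
Year 3: ⌊$157,227 × 150%/6⌋ = $39,306. Book value $117,921.
Year 4: ⌊$117,921 × 150%/6⌋ = $29,480. Book value $88,441.
Year 5: ⌊$88,441 × 150%/6⌋ = $22,110. Book value $66,331.
Accumulated through year 5 = $279,513 − $66,331 = $213,182.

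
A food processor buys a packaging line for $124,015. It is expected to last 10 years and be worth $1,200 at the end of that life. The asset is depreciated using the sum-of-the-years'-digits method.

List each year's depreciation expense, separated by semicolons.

Depreciable base = $124,015 − $1,200 = $122,815.
Sum of the years' digits = 10+9+8+7+6+5+4+3+2+1 = 55.
Year 1: $122,815 × 10/55 = $22,330. Book value $101,685.
Year 2: $122,815 × 9/55 = $20,097. Book value $81,588.
Year 3: $122,815 × 8/55 = $17,864. Book value $63,724.
Year 4: $122,815 × 7/55 = $15,631. Book value $48,093.
Year 5: $122,815 × 6/55 = $13,398. Book value $34,695.
Year 6: $122,815 × 5/55 = $11,165. Book value $23,530.
Year 7: $122,815 × 4/55 = $8,932. Book value $14,598.
Year 8: $122,815 × 3/55 = $6,699. Book value $7,899.
Year 9: $122,815 × 2/55 = $4,466. Book value $3,433.
Year 10: $122,815 × 1/55 = $2,233. Book value $1,200.

$22,330; $20,097; $17,864; $15,631; $13,398; $11,165; $8,932; $6,699; $4,466; $2,233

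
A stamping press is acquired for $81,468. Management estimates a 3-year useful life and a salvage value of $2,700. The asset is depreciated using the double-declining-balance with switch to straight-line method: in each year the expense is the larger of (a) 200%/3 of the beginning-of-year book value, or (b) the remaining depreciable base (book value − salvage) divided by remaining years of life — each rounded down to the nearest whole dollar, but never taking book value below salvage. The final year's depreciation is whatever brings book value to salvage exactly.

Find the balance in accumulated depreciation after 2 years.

Depreciable base = $81,468 − $2,700 = $78,768.
Year 1: DB = ⌊$81,468 × 200%/3⌋ = $54,312; SL = ⌊$78,768/3⌋ = $26,256 → take DB $54,312. Book value $27,156.
Year 2: DB = ⌊$27,156 × 200%/3⌋ = $18,104; SL = ⌊$24,456/2⌋ = $12,228 → take DB $18,104. Book value $9,052.
Accumulated through year 2 = $81,468 − $9,052 = $72,416.

$72,416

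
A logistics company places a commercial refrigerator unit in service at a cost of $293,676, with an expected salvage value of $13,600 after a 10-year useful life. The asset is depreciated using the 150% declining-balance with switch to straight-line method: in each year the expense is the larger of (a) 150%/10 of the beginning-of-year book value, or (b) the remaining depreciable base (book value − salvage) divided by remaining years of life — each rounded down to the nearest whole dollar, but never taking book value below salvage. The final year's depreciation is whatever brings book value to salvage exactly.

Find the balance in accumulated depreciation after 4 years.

Depreciable base = $293,676 − $13,600 = $280,076.
Year 1: DB = ⌊$293,676 × 150%/10⌋ = $44,051; SL = ⌊$280,076/10⌋ = $28,007 → take DB $44,051. Book value $249,625.
Year 2: DB = ⌊$249,625 × 150%/10⌋ = $37,443; SL = ⌊$236,025/9⌋ = $26,225 → take DB $37,443. Book value $212,182.
Year 3: DB = ⌊$212,182 × 150%/10⌋ = $31,827; SL = ⌊$198,582/8⌋ = $24,822 → take DB $31,827. Book value $180,355.
Year 4: DB = ⌊$180,355 × 150%/10⌋ = $27,053; SL = ⌊$166,755/7⌋ = $23,822 → take DB $27,053. Book value $153,302.
Accumulated through year 4 = $293,676 − $153,302 = $140,374.

$140,374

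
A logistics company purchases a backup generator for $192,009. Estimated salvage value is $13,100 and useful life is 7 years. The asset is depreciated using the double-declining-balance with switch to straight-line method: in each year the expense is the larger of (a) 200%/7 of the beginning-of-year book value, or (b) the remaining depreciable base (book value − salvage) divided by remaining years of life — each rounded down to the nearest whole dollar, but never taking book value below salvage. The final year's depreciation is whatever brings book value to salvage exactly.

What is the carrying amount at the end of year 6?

Depreciable base = $192,009 − $13,100 = $178,909.
Year 1: DB = ⌊$192,009 × 200%/7⌋ = $54,859; SL = ⌊$178,909/7⌋ = $25,558 → take DB $54,859. Book value $137,150.
Year 2: DB = ⌊$137,150 × 200%/7⌋ = $39,185; SL = ⌊$124,050/6⌋ = $20,675 → take DB $39,185. Book value $97,965.
Year 3: DB = ⌊$97,965 × 200%/7⌋ = $27,990; SL = ⌊$84,865/5⌋ = $16,973 → take DB $27,990. Book value $69,975.
Year 4: DB = ⌊$69,975 × 200%/7⌋ = $19,992; SL = ⌊$56,875/4⌋ = $14,218 → take DB $19,992. Book value $49,983.
Year 5: DB = ⌊$49,983 × 200%/7⌋ = $14,280; SL = ⌊$36,883/3⌋ = $12,294 → take DB $14,280. Book value $35,703.
Year 6: DB = ⌊$35,703 × 200%/7⌋ = $10,200; SL = ⌊$22,603/2⌋ = $11,301 → take SL $11,301. Book value $24,402.

$24,402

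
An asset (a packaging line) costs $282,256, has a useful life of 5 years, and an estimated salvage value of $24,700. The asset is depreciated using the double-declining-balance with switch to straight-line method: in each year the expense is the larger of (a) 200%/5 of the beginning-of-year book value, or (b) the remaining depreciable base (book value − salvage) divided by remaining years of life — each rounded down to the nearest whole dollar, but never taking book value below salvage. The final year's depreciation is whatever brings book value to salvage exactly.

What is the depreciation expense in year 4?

Depreciable base = $282,256 − $24,700 = $257,556.
Year 1: DB = ⌊$282,256 × 200%/5⌋ = $112,902; SL = ⌊$257,556/5⌋ = $51,511 → take DB $112,902. Book value $169,354.
Year 2: DB = ⌊$169,354 × 200%/5⌋ = $67,741; SL = ⌊$144,654/4⌋ = $36,163 → take DB $67,741. Book value $101,613.
Year 3: DB = ⌊$101,613 × 200%/5⌋ = $40,645; SL = ⌊$76,913/3⌋ = $25,637 → take DB $40,645. Book value $60,968.
Year 4: DB = ⌊$60,968 × 200%/5⌋ = $24,387; SL = ⌊$36,268/2⌋ = $18,134 → take DB $24,387. Book value $36,581.

$24,387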